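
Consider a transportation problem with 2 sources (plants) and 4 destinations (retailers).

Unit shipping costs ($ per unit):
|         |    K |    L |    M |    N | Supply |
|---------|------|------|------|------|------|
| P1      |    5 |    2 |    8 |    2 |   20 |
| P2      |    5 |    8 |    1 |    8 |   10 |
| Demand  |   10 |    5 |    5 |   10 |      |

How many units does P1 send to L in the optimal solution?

5

Optimal shipments:
  P1–K: 5 × $5 = $25
  P1–L: 5 × $2 = $10
  P1–N: 10 × $2 = $20
  P2–K: 5 × $5 = $25
  P2–M: 5 × $1 = $5
Total cost = $85.
So P1→L carries 5 units.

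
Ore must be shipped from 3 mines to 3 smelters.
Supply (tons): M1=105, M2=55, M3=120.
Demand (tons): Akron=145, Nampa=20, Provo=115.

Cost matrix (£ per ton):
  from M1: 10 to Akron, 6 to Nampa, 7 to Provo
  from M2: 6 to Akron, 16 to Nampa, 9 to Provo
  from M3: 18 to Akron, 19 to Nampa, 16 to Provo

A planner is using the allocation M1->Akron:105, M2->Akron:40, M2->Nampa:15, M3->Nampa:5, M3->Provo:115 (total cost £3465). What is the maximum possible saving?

Current plan cost = 105·10 + 40·6 + 15·16 + 5·19 + 115·16 = £3465.
Optimal plan:
  M1–Nampa: 20 × £6 = £120
  M1–Provo: 85 × £7 = £595
  M2–Akron: 55 × £6 = £330
  M3–Akron: 90 × £18 = £1620
  M3–Provo: 30 × £16 = £480
Optimal cost = £3145.
Saving = 3465 − 3145 = £320.

320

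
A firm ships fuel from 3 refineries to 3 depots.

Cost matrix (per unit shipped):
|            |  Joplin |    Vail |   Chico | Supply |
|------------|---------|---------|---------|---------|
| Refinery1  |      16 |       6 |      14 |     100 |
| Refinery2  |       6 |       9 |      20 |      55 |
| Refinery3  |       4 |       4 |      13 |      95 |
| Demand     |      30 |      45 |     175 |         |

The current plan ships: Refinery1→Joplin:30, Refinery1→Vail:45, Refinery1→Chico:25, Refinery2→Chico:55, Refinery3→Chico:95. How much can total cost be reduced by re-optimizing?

575

Current plan cost = 30·16 + 45·6 + 25·14 + 55·20 + 95·13 = 3435.
Optimal plan:
  Refinery1→Chico: 100 × 14 = 1400
  Refinery2→Joplin: 30 × 6 = 180
  Refinery2→Vail: 25 × 9 = 225
  Refinery3→Vail: 20 × 4 = 80
  Refinery3→Chico: 75 × 13 = 975
Optimal cost = 2860.
Saving = 3435 − 2860 = 575.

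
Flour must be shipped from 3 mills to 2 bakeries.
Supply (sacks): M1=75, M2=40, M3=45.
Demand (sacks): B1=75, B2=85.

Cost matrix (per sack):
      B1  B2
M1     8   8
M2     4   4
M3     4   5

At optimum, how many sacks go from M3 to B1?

45

Solving gives:
  M1->B1: 30 sacks
  M1->B2: 45 sacks
  M2->B2: 40 sacks
  M3->B1: 45 sacks
Total cost = 940.
So M3→B1 carries 45 sacks.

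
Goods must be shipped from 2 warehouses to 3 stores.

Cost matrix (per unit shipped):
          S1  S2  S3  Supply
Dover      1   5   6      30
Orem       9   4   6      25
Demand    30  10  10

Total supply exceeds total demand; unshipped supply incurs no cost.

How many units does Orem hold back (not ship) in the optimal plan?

5

An optimal plan:
  Dover to S1: 30 × 1 = 30
  Orem to S2: 10 × 4 = 40
  Orem to S3: 10 × 6 = 60
Total cost = 130.
Orem ships 20 of its 25, leaving 5.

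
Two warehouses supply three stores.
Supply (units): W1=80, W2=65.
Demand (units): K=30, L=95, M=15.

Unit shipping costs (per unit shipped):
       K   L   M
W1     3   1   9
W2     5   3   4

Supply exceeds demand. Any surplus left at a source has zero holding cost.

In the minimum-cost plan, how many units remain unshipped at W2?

Minimum-cost shipments:
  W1->K: 30 × 3 = 90
  W1->L: 50 × 1 = 50
  W2->L: 45 × 3 = 135
  W2->M: 15 × 4 = 60
Total cost = 335.
W2 ships 60 of its 65, leaving 5.

5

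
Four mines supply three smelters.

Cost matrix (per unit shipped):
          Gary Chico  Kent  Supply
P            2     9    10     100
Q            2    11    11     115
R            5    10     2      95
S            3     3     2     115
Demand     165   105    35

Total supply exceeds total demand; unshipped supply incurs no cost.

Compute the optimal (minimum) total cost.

Optimal allocation:
  P–Gary: 100 × 2 = 200
  Q–Gary: 65 × 2 = 130
  R–Kent: 35 × 2 = 70
  S–Chico: 105 × 3 = 315
Total = 200 + 130 + 70 + 315 = 715.

715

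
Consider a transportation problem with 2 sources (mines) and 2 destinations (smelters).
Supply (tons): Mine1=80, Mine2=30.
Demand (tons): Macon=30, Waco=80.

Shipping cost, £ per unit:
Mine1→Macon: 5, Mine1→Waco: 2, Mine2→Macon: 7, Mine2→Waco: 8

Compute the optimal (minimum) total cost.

A cheapest plan:
  Mine1->Waco: 80 × £2 = £160
  Mine2->Macon: 30 × £7 = £210
Total = 160 + 210 = £370.
(Supply check: Mine1 ships 80; Mine2 ships 30.)

370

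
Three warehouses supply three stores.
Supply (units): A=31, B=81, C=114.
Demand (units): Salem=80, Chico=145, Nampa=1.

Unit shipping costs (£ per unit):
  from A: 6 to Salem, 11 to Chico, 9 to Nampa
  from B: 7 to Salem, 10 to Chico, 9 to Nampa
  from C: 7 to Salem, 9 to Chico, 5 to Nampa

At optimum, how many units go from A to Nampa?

0

Solving gives:
  A to Salem: 31 units
  B to Salem: 49 units
  B to Chico: 32 units
  C to Chico: 113 units
  C to Nampa: 1 units
Total cost = £1871.
The route A→Nampa is not used.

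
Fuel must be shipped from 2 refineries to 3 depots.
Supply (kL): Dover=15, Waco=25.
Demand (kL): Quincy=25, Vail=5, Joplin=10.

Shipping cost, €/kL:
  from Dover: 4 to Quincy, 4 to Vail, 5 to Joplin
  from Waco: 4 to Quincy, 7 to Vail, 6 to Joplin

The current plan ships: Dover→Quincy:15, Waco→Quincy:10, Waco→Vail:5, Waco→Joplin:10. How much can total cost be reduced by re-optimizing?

25

Current plan cost = 15·4 + 10·4 + 5·7 + 10·6 = €195.
Optimal plan:
  Dover->Vail: 5 kL
  Dover->Joplin: 10 kL
  Waco->Quincy: 25 kL
Optimal cost = €170.
Saving = 195 − 170 = €25.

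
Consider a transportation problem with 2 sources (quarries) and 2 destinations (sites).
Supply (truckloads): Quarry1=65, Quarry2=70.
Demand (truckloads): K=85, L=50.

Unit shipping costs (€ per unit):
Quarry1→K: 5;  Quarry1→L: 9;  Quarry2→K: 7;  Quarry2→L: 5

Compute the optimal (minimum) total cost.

A cheapest plan:
  Quarry1→K: 65 truckloads
  Quarry2→K: 20 truckloads
  Quarry2→L: 50 truckloads
Total cost = €715.

715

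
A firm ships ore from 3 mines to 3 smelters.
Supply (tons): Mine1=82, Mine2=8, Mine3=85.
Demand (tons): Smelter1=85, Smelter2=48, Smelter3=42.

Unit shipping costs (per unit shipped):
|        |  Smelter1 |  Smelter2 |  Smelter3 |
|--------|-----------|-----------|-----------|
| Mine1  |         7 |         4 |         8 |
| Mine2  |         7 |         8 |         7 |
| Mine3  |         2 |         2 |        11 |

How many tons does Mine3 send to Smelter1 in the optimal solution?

The minimum-cost plan:
  Mine1–Smelter2: 48 × 4 = 192
  Mine1–Smelter3: 34 × 8 = 272
  Mine2–Smelter3: 8 × 7 = 56
  Mine3–Smelter1: 85 × 2 = 170
Total cost = 690.
So Mine3→Smelter1 carries 85 tons.

85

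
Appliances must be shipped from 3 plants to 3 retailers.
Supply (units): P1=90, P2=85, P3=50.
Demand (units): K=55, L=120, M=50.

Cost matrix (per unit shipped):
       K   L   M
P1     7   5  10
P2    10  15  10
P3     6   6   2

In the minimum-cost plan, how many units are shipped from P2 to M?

30

Solving gives:
  P1–L: 90 × 5 = 450
  P2–K: 55 × 10 = 550
  P2–M: 30 × 10 = 300
  P3–L: 30 × 6 = 180
  P3–M: 20 × 2 = 40
Total cost = 1520.
So P2→M carries 30 units.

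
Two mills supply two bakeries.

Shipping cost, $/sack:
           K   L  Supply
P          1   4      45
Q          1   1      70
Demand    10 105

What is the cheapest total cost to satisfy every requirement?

220

A cheapest plan:
  P->K: 10 × $1 = $10
  P->L: 35 × $4 = $140
  Q->L: 70 × $1 = $70
Total = 10 + 140 + 70 = $220.
(Supply check: P ships 45; Q ships 70.)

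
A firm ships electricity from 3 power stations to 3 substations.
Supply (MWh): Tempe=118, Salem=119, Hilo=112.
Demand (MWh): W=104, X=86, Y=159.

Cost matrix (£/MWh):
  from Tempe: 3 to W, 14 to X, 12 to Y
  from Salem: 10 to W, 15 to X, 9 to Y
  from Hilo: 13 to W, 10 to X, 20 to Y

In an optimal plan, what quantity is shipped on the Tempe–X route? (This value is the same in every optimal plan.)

Optimal shipments:
  Tempe–W: 104 MWh
  Tempe–Y: 14 MWh
  Salem–Y: 119 MWh
  Hilo–X: 86 MWh
  Hilo–Y: 26 MWh
Total cost = £2931.
The route Tempe→X is not used.

0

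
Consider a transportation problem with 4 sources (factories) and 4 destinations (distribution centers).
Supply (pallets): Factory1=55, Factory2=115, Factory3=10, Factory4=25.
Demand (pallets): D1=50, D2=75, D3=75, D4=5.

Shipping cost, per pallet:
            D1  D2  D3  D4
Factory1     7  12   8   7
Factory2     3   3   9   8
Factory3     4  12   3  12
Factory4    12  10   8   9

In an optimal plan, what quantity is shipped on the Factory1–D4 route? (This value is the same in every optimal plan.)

5

Optimal shipments:
  Factory1->D1: 10 × 7 = 70
  Factory1->D3: 40 × 8 = 320
  Factory1->D4: 5 × 7 = 35
  Factory2->D1: 40 × 3 = 120
  Factory2->D2: 75 × 3 = 225
  Factory3->D3: 10 × 3 = 30
  Factory4->D3: 25 × 8 = 200
Total cost = 1000.
So Factory1→D4 carries 5 pallets.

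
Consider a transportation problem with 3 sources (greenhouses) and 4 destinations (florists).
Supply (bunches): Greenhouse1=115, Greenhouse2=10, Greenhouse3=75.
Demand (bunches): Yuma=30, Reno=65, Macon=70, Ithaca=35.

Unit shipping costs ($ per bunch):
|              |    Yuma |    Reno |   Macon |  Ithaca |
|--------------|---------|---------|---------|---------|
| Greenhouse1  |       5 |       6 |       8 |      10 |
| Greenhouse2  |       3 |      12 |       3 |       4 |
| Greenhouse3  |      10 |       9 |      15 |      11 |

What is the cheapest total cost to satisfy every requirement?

1555

A cheapest plan:
  Greenhouse1 to Yuma: 30 × $5 = $150
  Greenhouse1 to Reno: 25 × $6 = $150
  Greenhouse1 to Macon: 60 × $8 = $480
  Greenhouse2 to Macon: 10 × $3 = $30
  Greenhouse3 to Reno: 40 × $9 = $360
  Greenhouse3 to Ithaca: 35 × $11 = $385
Total = 150 + 150 + 480 + 30 + 360 + 385 = $1555.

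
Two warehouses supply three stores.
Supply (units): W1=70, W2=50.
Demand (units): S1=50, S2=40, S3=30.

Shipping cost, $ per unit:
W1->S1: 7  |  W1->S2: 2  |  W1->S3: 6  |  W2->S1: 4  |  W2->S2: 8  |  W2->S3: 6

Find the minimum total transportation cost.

One minimum-cost allocation:
  W1–S2: 40 × $2 = $80
  W1–S3: 30 × $6 = $180
  W2–S1: 50 × $4 = $200
Total = 80 + 180 + 200 = $460.

460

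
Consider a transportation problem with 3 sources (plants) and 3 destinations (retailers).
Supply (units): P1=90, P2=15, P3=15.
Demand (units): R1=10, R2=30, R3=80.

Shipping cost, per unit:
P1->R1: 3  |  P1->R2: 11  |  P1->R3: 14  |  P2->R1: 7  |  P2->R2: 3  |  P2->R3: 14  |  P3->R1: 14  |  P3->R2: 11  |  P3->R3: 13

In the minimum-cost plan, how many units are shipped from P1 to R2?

15

The minimum-cost plan:
  P1 to R1: 10 × 3 = 30
  P1 to R2: 15 × 11 = 165
  P1 to R3: 65 × 14 = 910
  P2 to R2: 15 × 3 = 45
  P3 to R3: 15 × 13 = 195
Total cost = 1345.
So P1→R2 carries 15 units.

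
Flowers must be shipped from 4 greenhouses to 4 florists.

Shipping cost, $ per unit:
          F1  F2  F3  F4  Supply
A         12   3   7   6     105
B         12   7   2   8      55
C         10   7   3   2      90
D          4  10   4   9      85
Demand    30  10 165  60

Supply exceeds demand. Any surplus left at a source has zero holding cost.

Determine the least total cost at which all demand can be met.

865

A cheapest plan:
  A to F2: 10 bunches
  A to F4: 25 bunches
  B to F3: 55 bunches
  C to F3: 55 bunches
  C to F4: 35 bunches
  D to F1: 30 bunches
  D to F3: 55 bunches
Total cost = $865.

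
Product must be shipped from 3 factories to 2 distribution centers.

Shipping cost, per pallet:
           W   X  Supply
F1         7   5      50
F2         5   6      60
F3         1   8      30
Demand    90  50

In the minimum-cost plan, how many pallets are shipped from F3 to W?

30

The minimum-cost plan:
  F1->X: 50 × 5 = 250
  F2->W: 60 × 5 = 300
  F3->W: 30 × 1 = 30
Total cost = 580.
So F3→W carries 30 pallets.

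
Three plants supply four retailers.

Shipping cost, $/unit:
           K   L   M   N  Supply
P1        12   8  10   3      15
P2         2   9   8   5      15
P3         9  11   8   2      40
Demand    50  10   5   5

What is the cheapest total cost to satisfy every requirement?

480

A cheapest plan:
  P1–L: 10 × $8 = $80
  P1–N: 5 × $3 = $15
  P2–K: 15 × $2 = $30
  P3–K: 35 × $9 = $315
  P3–M: 5 × $8 = $40
Total = 80 + 15 + 30 + 315 + 40 = $480.
(Supply check: P1 ships 15; P2 ships 15; P3 ships 40.)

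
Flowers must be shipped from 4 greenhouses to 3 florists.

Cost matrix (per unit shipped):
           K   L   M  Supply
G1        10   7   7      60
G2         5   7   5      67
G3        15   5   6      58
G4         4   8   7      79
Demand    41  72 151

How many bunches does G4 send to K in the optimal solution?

Optimal shipments:
  G1 to L: 14 × 7 = 98
  G1 to M: 46 × 7 = 322
  G2 to M: 67 × 5 = 335
  G3 to L: 58 × 5 = 290
  G4 to K: 41 × 4 = 164
  G4 to M: 38 × 7 = 266
Total cost = 1475.
So G4→K carries 41 bunches.

41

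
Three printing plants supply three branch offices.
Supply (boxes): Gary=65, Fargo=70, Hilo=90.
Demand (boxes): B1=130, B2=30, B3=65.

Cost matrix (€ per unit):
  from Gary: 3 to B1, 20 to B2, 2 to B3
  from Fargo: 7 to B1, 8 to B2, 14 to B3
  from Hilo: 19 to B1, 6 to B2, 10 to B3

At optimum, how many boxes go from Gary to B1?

Solving gives:
  Gary to B1: 60 × €3 = €180
  Gary to B3: 5 × €2 = €10
  Fargo to B1: 70 × €7 = €490
  Hilo to B2: 30 × €6 = €180
  Hilo to B3: 60 × €10 = €600
Total cost = €1460.
So Gary→B1 carries 60 boxes.

60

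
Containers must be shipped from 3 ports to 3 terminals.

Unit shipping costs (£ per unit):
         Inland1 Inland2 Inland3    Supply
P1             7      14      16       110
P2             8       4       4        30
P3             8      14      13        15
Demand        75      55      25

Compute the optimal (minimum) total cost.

1330

One minimum-cost allocation:
  P1 to Inland1: 75 × £7 = £525
  P1 to Inland2: 35 × £14 = £490
  P2 to Inland2: 20 × £4 = £80
  P2 to Inland3: 10 × £4 = £40
  P3 to Inland3: 15 × £13 = £195
Total = 525 + 490 + 80 + 40 + 195 = £1330.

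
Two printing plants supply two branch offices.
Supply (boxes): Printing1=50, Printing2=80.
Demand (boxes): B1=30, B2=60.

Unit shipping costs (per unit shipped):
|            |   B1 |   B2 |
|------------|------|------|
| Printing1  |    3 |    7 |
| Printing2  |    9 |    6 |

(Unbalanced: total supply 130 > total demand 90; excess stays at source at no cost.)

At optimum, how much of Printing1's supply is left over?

Minimum-cost shipments:
  Printing1->B1: 30 × 3 = 90
  Printing2->B2: 60 × 6 = 360
Total cost = 450.
Printing1 ships 30 of its 50, leaving 20.

20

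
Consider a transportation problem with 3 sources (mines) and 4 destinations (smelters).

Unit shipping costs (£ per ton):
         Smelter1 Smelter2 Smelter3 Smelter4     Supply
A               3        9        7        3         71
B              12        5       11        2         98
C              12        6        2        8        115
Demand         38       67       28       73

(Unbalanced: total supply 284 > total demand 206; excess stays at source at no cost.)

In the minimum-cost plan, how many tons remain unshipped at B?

0

Minimum-cost shipments:
  A–Smelter1: 38 × £3 = £114
  A–Smelter4: 33 × £3 = £99
  B–Smelter2: 58 × £5 = £290
  B–Smelter4: 40 × £2 = £80
  C–Smelter2: 9 × £6 = £54
  C–Smelter3: 28 × £2 = £56
Total cost = £693.
B ships 98 of its 98, leaving 0.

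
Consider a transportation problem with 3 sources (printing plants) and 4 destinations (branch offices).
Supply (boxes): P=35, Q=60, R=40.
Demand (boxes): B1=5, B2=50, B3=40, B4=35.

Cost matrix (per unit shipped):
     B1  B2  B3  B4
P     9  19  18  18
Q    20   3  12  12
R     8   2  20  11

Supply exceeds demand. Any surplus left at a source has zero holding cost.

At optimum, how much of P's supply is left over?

An optimal plan:
  P–B1: 5 × 9 = 45
  P–B3: 25 × 18 = 450
  Q–B2: 45 × 3 = 135
  Q–B3: 15 × 12 = 180
  R–B2: 5 × 2 = 10
  R–B4: 35 × 11 = 385
Total cost = 1205.
P ships 30 of its 35, leaving 5.

5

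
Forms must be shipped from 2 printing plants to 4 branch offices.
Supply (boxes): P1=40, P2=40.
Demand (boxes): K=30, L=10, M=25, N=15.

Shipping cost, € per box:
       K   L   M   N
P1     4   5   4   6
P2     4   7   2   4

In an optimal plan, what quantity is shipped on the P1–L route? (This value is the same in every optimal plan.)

Solving gives:
  P1→K: 30 boxes
  P1→L: 10 boxes
  P2→M: 25 boxes
  P2→N: 15 boxes
Total cost = €280.
So P1→L carries 10 boxes.

10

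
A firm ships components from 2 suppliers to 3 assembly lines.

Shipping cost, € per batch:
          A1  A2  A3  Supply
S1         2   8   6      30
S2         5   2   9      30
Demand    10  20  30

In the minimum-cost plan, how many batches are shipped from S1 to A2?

The minimum-cost plan:
  S1–A1: 10 × €2 = €20
  S1–A3: 20 × €6 = €120
  S2–A2: 20 × €2 = €40
  S2–A3: 10 × €9 = €90
Total cost = €270.
The route S1→A2 is not used.

0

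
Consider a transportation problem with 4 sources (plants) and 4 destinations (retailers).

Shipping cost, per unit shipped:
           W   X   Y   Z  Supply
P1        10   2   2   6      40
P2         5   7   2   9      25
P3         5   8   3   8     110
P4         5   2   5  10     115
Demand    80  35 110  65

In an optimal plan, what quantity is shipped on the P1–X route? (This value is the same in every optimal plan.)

Solving gives:
  P1 to Z: 40 × 6 = 240
  P2 to Y: 25 × 2 = 50
  P3 to Y: 85 × 3 = 255
  P3 to Z: 25 × 8 = 200
  P4 to W: 80 × 5 = 400
  P4 to X: 35 × 2 = 70
Total cost = 1215.
The route P1→X is not used.

0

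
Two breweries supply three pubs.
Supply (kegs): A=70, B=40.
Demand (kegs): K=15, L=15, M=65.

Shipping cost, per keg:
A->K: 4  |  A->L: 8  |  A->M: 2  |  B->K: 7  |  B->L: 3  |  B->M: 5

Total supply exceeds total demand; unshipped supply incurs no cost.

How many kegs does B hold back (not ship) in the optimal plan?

15

Minimum-cost shipments:
  A–K: 15 × 4 = 60
  A–M: 55 × 2 = 110
  B–L: 15 × 3 = 45
  B–M: 10 × 5 = 50
Total cost = 265.
B ships 25 of its 40, leaving 15.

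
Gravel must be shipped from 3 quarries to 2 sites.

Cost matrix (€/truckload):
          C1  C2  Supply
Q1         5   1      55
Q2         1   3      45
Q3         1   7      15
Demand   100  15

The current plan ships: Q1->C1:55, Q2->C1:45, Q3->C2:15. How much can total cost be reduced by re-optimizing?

Current plan cost = 55·5 + 45·1 + 15·7 = €425.
Optimal plan:
  Q1→C1: 40 truckloads
  Q1→C2: 15 truckloads
  Q2→C1: 45 truckloads
  Q3→C1: 15 truckloads
Optimal cost = €275.
Saving = 425 − 275 = €150.

150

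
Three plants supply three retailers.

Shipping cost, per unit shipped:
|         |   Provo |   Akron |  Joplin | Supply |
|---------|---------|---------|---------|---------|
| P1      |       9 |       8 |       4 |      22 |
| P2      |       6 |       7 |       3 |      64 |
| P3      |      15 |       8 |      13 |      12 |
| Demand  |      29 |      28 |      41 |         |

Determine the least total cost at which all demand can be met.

Optimal allocation:
  P1->Akron: 16 × 8 = 128
  P1->Joplin: 6 × 4 = 24
  P2->Provo: 29 × 6 = 174
  P2->Joplin: 35 × 3 = 105
  P3->Akron: 12 × 8 = 96
Total = 128 + 24 + 174 + 105 + 96 = 527.
(Supply check: P1 ships 22; P2 ships 64; P3 ships 12.)

527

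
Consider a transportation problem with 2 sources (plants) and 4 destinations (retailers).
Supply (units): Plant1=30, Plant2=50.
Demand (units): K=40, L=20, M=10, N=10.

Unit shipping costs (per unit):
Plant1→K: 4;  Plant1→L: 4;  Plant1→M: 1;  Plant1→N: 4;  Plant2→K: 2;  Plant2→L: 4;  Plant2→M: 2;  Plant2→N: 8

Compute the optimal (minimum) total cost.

210

Optimal allocation:
  Plant1–L: 10 units
  Plant1–M: 10 units
  Plant1–N: 10 units
  Plant2–K: 40 units
  Plant2–L: 10 units
Total cost = 210.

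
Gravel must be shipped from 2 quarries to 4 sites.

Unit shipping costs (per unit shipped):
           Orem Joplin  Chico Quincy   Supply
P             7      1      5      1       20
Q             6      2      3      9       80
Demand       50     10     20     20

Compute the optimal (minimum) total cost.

One minimum-cost allocation:
  P->Quincy: 20 × 1 = 20
  Q->Orem: 50 × 6 = 300
  Q->Joplin: 10 × 2 = 20
  Q->Chico: 20 × 3 = 60
Total = 20 + 300 + 20 + 60 = 400.

400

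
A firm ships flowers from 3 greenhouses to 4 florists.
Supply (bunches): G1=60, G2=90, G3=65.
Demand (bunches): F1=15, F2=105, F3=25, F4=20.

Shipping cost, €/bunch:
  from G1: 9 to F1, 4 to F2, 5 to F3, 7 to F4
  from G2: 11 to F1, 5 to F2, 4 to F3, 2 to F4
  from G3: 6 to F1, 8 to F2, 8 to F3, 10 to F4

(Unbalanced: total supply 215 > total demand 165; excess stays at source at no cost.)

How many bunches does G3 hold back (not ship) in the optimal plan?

50

An optimal plan:
  G1->F2: 60 × €4 = €240
  G2->F2: 45 × €5 = €225
  G2->F3: 25 × €4 = €100
  G2->F4: 20 × €2 = €40
  G3->F1: 15 × €6 = €90
Total cost = €695.
G3 ships 15 of its 65, leaving 50.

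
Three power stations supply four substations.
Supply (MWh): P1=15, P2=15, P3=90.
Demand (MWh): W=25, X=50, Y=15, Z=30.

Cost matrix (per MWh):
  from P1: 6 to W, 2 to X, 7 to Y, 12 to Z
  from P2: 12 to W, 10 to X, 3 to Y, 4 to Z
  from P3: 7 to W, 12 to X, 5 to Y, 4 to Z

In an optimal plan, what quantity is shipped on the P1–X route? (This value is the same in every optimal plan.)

Solving gives:
  P1 to X: 15 × 2 = 30
  P2 to X: 15 × 10 = 150
  P3 to W: 25 × 7 = 175
  P3 to X: 20 × 12 = 240
  P3 to Y: 15 × 5 = 75
  P3 to Z: 30 × 4 = 120
Total cost = 790.
So P1→X carries 15 MWh.

15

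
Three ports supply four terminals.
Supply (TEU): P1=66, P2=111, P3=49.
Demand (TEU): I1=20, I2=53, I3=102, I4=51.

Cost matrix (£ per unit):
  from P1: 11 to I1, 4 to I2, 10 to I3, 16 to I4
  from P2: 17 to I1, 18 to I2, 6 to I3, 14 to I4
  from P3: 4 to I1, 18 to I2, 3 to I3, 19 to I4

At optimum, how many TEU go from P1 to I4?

13

Optimal shipments:
  P1->I2: 53 TEU
  P1->I4: 13 TEU
  P2->I3: 73 TEU
  P2->I4: 38 TEU
  P3->I1: 20 TEU
  P3->I3: 29 TEU
Total cost = £1557.
So P1→I4 carries 13 TEU.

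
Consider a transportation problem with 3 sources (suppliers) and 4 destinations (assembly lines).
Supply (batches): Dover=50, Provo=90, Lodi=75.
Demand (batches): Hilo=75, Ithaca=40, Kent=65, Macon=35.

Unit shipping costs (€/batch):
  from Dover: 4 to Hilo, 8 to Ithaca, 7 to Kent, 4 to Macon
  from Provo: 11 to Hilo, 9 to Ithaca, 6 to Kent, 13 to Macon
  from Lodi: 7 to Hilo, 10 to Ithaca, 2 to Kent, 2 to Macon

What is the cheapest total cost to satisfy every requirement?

Optimal allocation:
  Dover→Hilo: 50 batches
  Provo→Hilo: 25 batches
  Provo→Ithaca: 40 batches
  Provo→Kent: 25 batches
  Lodi→Kent: 40 batches
  Lodi→Macon: 35 batches
Total cost = €1135.

1135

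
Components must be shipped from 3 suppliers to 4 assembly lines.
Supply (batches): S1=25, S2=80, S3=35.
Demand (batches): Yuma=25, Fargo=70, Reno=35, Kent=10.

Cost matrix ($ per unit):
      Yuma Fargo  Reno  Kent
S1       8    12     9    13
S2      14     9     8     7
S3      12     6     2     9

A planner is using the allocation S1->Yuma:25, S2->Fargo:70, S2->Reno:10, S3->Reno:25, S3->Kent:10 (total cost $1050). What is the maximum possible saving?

80

Current plan cost = 25·8 + 70·9 + 10·8 + 25·2 + 10·9 = $1050.
Optimal plan:
  S1→Yuma: 25 × $8 = $200
  S2→Fargo: 70 × $9 = $630
  S2→Kent: 10 × $7 = $70
  S3→Reno: 35 × $2 = $70
Optimal cost = $970.
Saving = 1050 − 970 = $80.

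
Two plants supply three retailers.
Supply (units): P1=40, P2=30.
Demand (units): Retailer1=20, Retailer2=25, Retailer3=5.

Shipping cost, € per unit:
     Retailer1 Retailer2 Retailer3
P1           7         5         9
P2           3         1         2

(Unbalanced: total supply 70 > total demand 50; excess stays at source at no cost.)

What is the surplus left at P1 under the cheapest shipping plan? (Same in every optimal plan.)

An optimal plan:
  P1->Retailer1: 20 units
  P2->Retailer2: 25 units
  P2->Retailer3: 5 units
Total cost = €175.
P1 ships 20 of its 40, leaving 20.

20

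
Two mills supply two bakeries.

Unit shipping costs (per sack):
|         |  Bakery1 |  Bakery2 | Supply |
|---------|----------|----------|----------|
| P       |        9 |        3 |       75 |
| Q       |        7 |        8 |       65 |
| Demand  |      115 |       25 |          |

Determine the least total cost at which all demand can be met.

980

Optimal allocation:
  P–Bakery1: 50 sacks
  P–Bakery2: 25 sacks
  Q–Bakery1: 65 sacks
Total cost = 980.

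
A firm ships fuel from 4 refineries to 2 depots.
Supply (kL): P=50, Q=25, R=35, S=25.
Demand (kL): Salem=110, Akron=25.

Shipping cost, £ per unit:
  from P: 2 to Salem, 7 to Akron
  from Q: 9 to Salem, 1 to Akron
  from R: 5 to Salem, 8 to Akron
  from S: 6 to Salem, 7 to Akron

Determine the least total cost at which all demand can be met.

450

One minimum-cost allocation:
  P to Salem: 50 × £2 = £100
  Q to Akron: 25 × £1 = £25
  R to Salem: 35 × £5 = £175
  S to Salem: 25 × £6 = £150
Total = 100 + 25 + 175 + 150 = £450.
(Supply check: P ships 50; Q ships 25; R ships 35; S ships 25.)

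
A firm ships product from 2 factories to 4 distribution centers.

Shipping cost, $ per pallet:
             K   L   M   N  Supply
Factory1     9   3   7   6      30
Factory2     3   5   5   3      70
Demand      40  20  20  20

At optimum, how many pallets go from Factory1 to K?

0

Solving gives:
  Factory1 to L: 20 × $3 = $60
  Factory1 to M: 10 × $7 = $70
  Factory2 to K: 40 × $3 = $120
  Factory2 to M: 10 × $5 = $50
  Factory2 to N: 20 × $3 = $60
Total cost = $360.
The route Factory1→K is not used.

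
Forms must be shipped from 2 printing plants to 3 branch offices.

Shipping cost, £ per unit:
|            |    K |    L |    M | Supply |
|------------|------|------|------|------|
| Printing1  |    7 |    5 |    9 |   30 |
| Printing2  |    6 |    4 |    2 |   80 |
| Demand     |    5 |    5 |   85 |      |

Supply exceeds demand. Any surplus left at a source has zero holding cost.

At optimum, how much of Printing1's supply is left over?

15

An optimal plan:
  Printing1 to K: 5 × £7 = £35
  Printing1 to L: 5 × £5 = £25
  Printing1 to M: 5 × £9 = £45
  Printing2 to M: 80 × £2 = £160
Total cost = £265.
Printing1 ships 15 of its 30, leaving 15.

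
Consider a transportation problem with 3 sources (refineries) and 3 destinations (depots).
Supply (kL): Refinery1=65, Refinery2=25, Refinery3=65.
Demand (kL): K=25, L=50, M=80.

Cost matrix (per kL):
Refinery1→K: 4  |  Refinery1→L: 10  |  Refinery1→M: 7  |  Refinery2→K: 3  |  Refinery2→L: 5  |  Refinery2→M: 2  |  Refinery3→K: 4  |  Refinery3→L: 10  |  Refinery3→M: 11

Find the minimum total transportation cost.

One minimum-cost allocation:
  Refinery1→L: 10 × 10 = 100
  Refinery1→M: 55 × 7 = 385
  Refinery2→M: 25 × 2 = 50
  Refinery3→K: 25 × 4 = 100
  Refinery3→L: 40 × 10 = 400
Total = 100 + 385 + 50 + 100 + 400 = 1035.

1035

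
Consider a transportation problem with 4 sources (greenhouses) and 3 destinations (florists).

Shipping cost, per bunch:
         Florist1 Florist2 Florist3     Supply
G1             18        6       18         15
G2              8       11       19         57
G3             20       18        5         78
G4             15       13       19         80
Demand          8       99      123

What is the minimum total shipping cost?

One minimum-cost allocation:
  G1->Florist2: 15 bunches
  G2->Florist1: 8 bunches
  G2->Florist2: 49 bunches
  G3->Florist3: 78 bunches
  G4->Florist2: 35 bunches
  G4->Florist3: 45 bunches
Total cost = 2393.
(Supply check: G1 ships 15; G2 ships 57; G3 ships 78; G4 ships 80.)

2393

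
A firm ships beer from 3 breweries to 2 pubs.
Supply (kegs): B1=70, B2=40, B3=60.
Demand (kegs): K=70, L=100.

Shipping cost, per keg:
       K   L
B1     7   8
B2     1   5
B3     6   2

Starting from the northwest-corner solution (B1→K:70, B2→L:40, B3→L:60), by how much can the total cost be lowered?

120

Current plan cost = 70·7 + 40·5 + 60·2 = 810.
Optimal plan:
  B1–K: 30 × 7 = 210
  B1–L: 40 × 8 = 320
  B2–K: 40 × 1 = 40
  B3–L: 60 × 2 = 120
Optimal cost = 690.
Saving = 810 − 690 = 120.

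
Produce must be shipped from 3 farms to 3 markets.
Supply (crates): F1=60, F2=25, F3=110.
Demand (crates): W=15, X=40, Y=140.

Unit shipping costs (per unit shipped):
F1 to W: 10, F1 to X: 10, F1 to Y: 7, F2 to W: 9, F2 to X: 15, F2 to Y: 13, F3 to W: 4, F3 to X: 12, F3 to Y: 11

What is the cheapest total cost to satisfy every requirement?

An optimal shipping plan:
  F1→Y: 60 crates
  F2→Y: 25 crates
  F3→W: 15 crates
  F3→X: 40 crates
  F3→Y: 55 crates
Total cost = 1890.
(Supply check: F1 ships 60; F2 ships 25; F3 ships 110.)

1890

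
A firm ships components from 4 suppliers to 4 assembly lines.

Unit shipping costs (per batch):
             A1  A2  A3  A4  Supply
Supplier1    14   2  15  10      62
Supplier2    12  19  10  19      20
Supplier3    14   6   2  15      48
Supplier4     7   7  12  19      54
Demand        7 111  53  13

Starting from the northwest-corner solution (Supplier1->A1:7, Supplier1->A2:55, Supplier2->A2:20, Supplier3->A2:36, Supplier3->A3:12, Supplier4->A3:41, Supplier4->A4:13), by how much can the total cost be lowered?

648

Current plan cost = 7·14 + 55·2 + 20·19 + 36·6 + 12·2 + 41·12 + 13·19 = 1567.
Optimal plan:
  Supplier1→A2: 62 batches
  Supplier2→A1: 2 batches
  Supplier2→A3: 5 batches
  Supplier2→A4: 13 batches
  Supplier3→A3: 48 batches
  Supplier4→A1: 5 batches
  Supplier4→A2: 49 batches
Optimal cost = 919.
Saving = 1567 − 919 = 648.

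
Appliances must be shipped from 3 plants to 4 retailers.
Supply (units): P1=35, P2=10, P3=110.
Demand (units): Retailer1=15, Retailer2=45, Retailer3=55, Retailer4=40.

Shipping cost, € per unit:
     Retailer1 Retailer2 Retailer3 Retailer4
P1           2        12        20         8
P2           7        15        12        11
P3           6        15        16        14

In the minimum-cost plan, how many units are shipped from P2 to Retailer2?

Solving gives:
  P1->Retailer4: 35 × €8 = €280
  P2->Retailer3: 10 × €12 = €120
  P3->Retailer1: 15 × €6 = €90
  P3->Retailer2: 45 × €15 = €675
  P3->Retailer3: 45 × €16 = €720
  P3->Retailer4: 5 × €14 = €70
Total cost = €1955.
The route P2→Retailer2 is not used.

0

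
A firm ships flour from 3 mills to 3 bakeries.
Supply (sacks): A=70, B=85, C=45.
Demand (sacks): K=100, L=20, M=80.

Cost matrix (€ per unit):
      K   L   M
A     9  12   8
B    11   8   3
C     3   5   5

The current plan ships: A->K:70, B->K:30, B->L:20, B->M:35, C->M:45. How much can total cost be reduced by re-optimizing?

375

Current plan cost = 70·9 + 30·11 + 20·8 + 35·3 + 45·5 = €1450.
Optimal plan:
  A→K: 70 × €9 = €630
  B→L: 5 × €8 = €40
  B→M: 80 × €3 = €240
  C→K: 30 × €3 = €90
  C→L: 15 × €5 = €75
Optimal cost = €1075.
Saving = 1450 − 1075 = €375.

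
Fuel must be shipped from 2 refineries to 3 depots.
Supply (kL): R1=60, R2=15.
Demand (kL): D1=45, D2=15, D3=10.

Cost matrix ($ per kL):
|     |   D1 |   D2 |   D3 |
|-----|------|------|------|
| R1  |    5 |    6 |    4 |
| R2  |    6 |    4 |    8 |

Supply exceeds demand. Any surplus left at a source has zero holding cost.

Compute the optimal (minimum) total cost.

325

A cheapest plan:
  R1–D1: 45 × $5 = $225
  R1–D3: 10 × $4 = $40
  R2–D2: 15 × $4 = $60
Total = 225 + 40 + 60 = $325.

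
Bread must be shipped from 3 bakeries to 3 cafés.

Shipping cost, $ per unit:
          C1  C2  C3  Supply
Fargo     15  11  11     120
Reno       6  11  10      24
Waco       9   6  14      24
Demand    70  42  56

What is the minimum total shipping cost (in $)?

An optimal shipping plan:
  Fargo→C1: 22 × $15 = $330
  Fargo→C2: 42 × $11 = $462
  Fargo→C3: 56 × $11 = $616
  Reno→C1: 24 × $6 = $144
  Waco→C1: 24 × $9 = $216
Total = 330 + 462 + 616 + 144 + 216 = $1768.

1768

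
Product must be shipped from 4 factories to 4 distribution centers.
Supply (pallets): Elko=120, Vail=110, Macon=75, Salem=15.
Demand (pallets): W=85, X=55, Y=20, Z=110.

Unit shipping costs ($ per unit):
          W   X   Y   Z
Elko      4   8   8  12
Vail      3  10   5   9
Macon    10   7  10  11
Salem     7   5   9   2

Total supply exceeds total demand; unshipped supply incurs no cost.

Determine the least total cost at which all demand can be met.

1720

Optimal allocation:
  Elko–W: 85 × $4 = $340
  Vail–Y: 20 × $5 = $100
  Vail–Z: 90 × $9 = $810
  Macon–X: 55 × $7 = $385
  Macon–Z: 5 × $11 = $55
  Salem–Z: 15 × $2 = $30
Total = 340 + 100 + 810 + 385 + 55 + 30 = $1720.
(Supply check: Elko ships 85; Vail ships 110; Macon ships 60; Salem ships 15.)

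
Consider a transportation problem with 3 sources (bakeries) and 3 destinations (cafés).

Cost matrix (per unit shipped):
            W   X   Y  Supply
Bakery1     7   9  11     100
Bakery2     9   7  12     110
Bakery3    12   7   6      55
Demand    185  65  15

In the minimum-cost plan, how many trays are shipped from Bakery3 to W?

Optimal shipments:
  Bakery1 to W: 100 × 7 = 700
  Bakery2 to W: 85 × 9 = 765
  Bakery2 to X: 25 × 7 = 175
  Bakery3 to X: 40 × 7 = 280
  Bakery3 to Y: 15 × 6 = 90
Total cost = 2010.
The route Bakery3→W is not used.

0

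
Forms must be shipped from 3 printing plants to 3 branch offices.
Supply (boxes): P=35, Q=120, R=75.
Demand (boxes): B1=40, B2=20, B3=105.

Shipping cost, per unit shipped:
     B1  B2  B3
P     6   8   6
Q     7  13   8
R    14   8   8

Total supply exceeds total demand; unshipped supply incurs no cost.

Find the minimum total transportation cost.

Optimal allocation:
  P to B3: 35 boxes
  Q to B1: 40 boxes
  Q to B3: 70 boxes
  R to B2: 20 boxes
Total cost = 1210.
(Supply check: P ships 35; Q ships 110; R ships 20.)

1210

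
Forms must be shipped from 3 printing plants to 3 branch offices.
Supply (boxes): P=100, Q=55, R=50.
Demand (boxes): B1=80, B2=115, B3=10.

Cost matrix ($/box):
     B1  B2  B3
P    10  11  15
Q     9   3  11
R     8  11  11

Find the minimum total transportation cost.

An optimal shipping plan:
  P–B1: 40 boxes
  P–B2: 60 boxes
  Q–B2: 55 boxes
  R–B1: 40 boxes
  R–B3: 10 boxes
Total cost = $1655.

1655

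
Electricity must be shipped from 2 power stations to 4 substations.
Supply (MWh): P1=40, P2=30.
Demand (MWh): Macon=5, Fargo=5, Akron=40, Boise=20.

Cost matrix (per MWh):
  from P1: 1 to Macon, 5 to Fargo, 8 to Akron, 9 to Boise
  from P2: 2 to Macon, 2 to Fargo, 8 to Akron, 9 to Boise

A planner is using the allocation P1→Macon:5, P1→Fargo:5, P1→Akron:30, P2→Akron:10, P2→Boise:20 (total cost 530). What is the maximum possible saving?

Current plan cost = 5·1 + 5·5 + 30·8 + 10·8 + 20·9 = 530.
Optimal plan:
  P1->Macon: 5 × 1 = 5
  P1->Akron: 15 × 8 = 120
  P1->Boise: 20 × 9 = 180
  P2->Fargo: 5 × 2 = 10
  P2->Akron: 25 × 8 = 200
Optimal cost = 515.
Saving = 530 − 515 = 15.

15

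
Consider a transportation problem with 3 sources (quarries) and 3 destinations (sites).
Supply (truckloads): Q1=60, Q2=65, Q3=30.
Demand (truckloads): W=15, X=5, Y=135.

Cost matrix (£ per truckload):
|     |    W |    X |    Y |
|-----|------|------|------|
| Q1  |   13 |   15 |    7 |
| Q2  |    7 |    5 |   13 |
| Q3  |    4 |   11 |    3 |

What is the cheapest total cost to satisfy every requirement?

Optimal allocation:
  Q1→Y: 60 truckloads
  Q2→W: 15 truckloads
  Q2→X: 5 truckloads
  Q2→Y: 45 truckloads
  Q3→Y: 30 truckloads
Total cost = £1225.
(Supply check: Q1 ships 60; Q2 ships 65; Q3 ships 30.)

1225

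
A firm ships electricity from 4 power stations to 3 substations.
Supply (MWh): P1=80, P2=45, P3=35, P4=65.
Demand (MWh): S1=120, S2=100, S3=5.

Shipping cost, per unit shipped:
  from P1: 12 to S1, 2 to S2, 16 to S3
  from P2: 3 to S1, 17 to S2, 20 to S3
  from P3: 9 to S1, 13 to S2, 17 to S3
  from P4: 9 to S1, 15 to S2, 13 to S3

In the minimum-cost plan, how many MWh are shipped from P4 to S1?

The minimum-cost plan:
  P1 to S2: 80 × 2 = 160
  P2 to S1: 45 × 3 = 135
  P3 to S1: 15 × 9 = 135
  P3 to S2: 20 × 13 = 260
  P4 to S1: 60 × 9 = 540
  P4 to S3: 5 × 13 = 65
Total cost = 1295.
So P4→S1 carries 60 MWh.

60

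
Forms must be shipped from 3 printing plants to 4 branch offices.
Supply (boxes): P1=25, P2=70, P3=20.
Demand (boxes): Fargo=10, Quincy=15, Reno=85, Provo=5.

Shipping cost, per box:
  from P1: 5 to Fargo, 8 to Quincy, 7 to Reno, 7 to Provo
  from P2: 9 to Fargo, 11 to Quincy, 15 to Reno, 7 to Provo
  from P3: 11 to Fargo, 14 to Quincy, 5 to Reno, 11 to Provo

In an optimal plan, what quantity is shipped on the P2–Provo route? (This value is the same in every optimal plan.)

Optimal shipments:
  P1→Reno: 25 × 7 = 175
  P2→Fargo: 10 × 9 = 90
  P2→Quincy: 15 × 11 = 165
  P2→Reno: 40 × 15 = 600
  P2→Provo: 5 × 7 = 35
  P3→Reno: 20 × 5 = 100
Total cost = 1165.
So P2→Provo carries 5 boxes.

5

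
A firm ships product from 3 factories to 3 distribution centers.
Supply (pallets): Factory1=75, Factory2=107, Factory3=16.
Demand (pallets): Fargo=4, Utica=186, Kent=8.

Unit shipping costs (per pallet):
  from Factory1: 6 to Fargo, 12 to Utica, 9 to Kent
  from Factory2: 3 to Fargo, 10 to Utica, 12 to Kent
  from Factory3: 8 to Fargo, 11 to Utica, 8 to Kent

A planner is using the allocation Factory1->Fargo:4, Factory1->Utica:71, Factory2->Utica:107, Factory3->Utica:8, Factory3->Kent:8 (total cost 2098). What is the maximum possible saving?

4

Current plan cost = 4·6 + 71·12 + 107·10 + 8·11 + 8·8 = 2098.
Optimal plan:
  Factory1–Utica: 67 × 12 = 804
  Factory1–Kent: 8 × 9 = 72
  Factory2–Fargo: 4 × 3 = 12
  Factory2–Utica: 103 × 10 = 1030
  Factory3–Utica: 16 × 11 = 176
Optimal cost = 2094.
Saving = 2098 − 2094 = 4.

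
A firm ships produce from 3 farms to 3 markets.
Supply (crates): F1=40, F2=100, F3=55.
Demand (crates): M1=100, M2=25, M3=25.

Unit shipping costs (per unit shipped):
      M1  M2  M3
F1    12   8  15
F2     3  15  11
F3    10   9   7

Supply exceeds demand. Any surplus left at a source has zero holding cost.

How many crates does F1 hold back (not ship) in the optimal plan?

Minimum-cost shipments:
  F1–M2: 25 × 8 = 200
  F2–M1: 100 × 3 = 300
  F3–M3: 25 × 7 = 175
Total cost = 675.
F1 ships 25 of its 40, leaving 15.

15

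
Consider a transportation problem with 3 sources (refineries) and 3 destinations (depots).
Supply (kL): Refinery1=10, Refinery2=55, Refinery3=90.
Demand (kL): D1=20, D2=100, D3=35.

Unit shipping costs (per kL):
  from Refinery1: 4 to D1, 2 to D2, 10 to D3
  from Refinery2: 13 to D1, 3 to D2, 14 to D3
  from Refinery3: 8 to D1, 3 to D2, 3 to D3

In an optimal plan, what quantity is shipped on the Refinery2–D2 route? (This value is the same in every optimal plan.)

55

Optimal shipments:
  Refinery1–D1: 10 × 4 = 40
  Refinery2–D2: 55 × 3 = 165
  Refinery3–D1: 10 × 8 = 80
  Refinery3–D2: 45 × 3 = 135
  Refinery3–D3: 35 × 3 = 105
Total cost = 525.
So Refinery2→D2 carries 55 kL.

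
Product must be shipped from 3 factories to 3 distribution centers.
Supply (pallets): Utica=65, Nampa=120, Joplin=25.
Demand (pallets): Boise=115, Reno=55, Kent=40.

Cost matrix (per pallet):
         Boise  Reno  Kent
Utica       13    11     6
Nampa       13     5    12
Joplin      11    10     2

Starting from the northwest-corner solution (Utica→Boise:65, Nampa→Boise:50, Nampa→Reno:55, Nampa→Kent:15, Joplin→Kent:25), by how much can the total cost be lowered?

90

Current plan cost = 65·13 + 50·13 + 55·5 + 15·12 + 25·2 = 2000.
Optimal plan:
  Utica→Boise: 50 × 13 = 650
  Utica→Kent: 15 × 6 = 90
  Nampa→Boise: 65 × 13 = 845
  Nampa→Reno: 55 × 5 = 275
  Joplin→Kent: 25 × 2 = 50
Optimal cost = 1910.
Saving = 2000 − 1910 = 90.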